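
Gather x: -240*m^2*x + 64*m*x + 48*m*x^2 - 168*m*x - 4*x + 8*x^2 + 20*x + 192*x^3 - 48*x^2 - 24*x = 192*x^3 + x^2*(48*m - 40) + x*(-240*m^2 - 104*m - 8)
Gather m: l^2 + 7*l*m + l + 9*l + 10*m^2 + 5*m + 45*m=l^2 + 10*l + 10*m^2 + m*(7*l + 50)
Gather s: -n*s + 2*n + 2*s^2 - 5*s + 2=2*n + 2*s^2 + s*(-n - 5) + 2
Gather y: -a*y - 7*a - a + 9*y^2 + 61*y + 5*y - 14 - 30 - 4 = -8*a + 9*y^2 + y*(66 - a) - 48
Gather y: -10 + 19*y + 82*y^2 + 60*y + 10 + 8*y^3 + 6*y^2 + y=8*y^3 + 88*y^2 + 80*y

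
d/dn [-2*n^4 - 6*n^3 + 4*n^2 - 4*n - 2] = -8*n^3 - 18*n^2 + 8*n - 4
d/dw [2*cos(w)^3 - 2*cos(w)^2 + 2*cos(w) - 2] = 2*(-3*cos(w)^2 + 2*cos(w) - 1)*sin(w)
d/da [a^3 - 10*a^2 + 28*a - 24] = 3*a^2 - 20*a + 28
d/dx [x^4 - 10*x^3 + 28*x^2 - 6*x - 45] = 4*x^3 - 30*x^2 + 56*x - 6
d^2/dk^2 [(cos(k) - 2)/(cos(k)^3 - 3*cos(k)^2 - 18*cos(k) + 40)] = (-4*sin(k)^4 + 83*sin(k)^2 + 65*cos(k)/4 + 3*cos(3*k)/4 - 37)/((cos(k) - 5)^3*(cos(k) + 4)^3)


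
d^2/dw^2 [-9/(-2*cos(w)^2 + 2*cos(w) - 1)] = 18*(8*sin(w)^4 - 2*sin(w)^2 + 17*cos(w)/2 - 3*cos(3*w)/2 - 8)/(2*sin(w)^2 + 2*cos(w) - 3)^3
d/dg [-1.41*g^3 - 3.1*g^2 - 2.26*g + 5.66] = -4.23*g^2 - 6.2*g - 2.26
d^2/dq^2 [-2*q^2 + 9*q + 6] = -4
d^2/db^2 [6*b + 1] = 0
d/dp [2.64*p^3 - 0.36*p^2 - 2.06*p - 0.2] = 7.92*p^2 - 0.72*p - 2.06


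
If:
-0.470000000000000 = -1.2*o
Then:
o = 0.39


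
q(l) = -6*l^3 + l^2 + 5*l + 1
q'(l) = -18*l^2 + 2*l + 5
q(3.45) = -216.23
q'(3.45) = -202.34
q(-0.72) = 0.16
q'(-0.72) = -5.77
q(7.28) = -2224.57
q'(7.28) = -934.41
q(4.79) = -611.52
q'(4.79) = -398.41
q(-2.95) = 148.99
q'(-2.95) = -157.54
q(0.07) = 1.35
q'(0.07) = 5.05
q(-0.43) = -0.49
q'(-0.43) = 0.81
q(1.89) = -26.49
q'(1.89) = -55.52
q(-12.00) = 10453.00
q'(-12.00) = -2611.00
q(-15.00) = 20401.00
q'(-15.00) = -4075.00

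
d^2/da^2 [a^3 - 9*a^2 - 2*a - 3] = 6*a - 18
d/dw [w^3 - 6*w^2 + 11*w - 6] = 3*w^2 - 12*w + 11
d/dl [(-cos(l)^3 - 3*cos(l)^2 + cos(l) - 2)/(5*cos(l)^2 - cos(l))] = (5*cos(l)^4 - 2*cos(l)^3 + 2*cos(l)^2 - 20*cos(l) + 2)*sin(l)/((5*cos(l) - 1)^2*cos(l)^2)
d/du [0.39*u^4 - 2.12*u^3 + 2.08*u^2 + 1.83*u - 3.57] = 1.56*u^3 - 6.36*u^2 + 4.16*u + 1.83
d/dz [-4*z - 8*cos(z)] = 8*sin(z) - 4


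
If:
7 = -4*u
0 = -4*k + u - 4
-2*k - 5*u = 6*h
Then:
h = 31/16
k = -23/16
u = -7/4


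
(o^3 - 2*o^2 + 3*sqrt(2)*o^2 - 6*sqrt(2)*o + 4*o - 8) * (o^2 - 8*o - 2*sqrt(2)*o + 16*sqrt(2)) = o^5 - 10*o^4 + sqrt(2)*o^4 - 10*sqrt(2)*o^3 + 8*o^3 + 8*sqrt(2)*o^2 + 80*o^2 - 128*o + 80*sqrt(2)*o - 128*sqrt(2)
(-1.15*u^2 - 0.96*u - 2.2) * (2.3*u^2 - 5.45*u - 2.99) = -2.645*u^4 + 4.0595*u^3 + 3.6105*u^2 + 14.8604*u + 6.578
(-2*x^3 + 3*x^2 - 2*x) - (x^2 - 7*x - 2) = -2*x^3 + 2*x^2 + 5*x + 2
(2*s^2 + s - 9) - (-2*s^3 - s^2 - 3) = 2*s^3 + 3*s^2 + s - 6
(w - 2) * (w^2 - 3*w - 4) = w^3 - 5*w^2 + 2*w + 8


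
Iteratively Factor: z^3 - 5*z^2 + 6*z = (z - 2)*(z^2 - 3*z) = z*(z - 2)*(z - 3)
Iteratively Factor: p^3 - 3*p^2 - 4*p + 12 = (p + 2)*(p^2 - 5*p + 6) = (p - 3)*(p + 2)*(p - 2)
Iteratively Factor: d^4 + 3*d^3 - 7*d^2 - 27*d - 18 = (d + 1)*(d^3 + 2*d^2 - 9*d - 18) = (d - 3)*(d + 1)*(d^2 + 5*d + 6) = (d - 3)*(d + 1)*(d + 2)*(d + 3)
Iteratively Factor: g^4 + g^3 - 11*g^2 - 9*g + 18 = (g - 3)*(g^3 + 4*g^2 + g - 6) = (g - 3)*(g - 1)*(g^2 + 5*g + 6) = (g - 3)*(g - 1)*(g + 3)*(g + 2)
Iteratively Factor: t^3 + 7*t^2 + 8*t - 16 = (t + 4)*(t^2 + 3*t - 4) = (t + 4)^2*(t - 1)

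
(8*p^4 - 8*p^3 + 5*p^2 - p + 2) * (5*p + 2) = 40*p^5 - 24*p^4 + 9*p^3 + 5*p^2 + 8*p + 4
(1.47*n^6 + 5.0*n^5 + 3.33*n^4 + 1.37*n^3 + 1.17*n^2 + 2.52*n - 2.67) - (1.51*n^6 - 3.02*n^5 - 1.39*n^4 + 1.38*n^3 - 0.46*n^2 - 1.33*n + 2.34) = -0.04*n^6 + 8.02*n^5 + 4.72*n^4 - 0.00999999999999979*n^3 + 1.63*n^2 + 3.85*n - 5.01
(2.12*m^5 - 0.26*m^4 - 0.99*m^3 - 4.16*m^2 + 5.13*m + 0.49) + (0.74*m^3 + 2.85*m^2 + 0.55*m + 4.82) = 2.12*m^5 - 0.26*m^4 - 0.25*m^3 - 1.31*m^2 + 5.68*m + 5.31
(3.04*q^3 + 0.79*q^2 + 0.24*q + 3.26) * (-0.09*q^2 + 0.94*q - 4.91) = -0.2736*q^5 + 2.7865*q^4 - 14.2054*q^3 - 3.9467*q^2 + 1.886*q - 16.0066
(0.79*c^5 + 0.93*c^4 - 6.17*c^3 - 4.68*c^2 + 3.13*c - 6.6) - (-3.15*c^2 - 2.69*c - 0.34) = 0.79*c^5 + 0.93*c^4 - 6.17*c^3 - 1.53*c^2 + 5.82*c - 6.26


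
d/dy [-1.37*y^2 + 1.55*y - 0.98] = 1.55 - 2.74*y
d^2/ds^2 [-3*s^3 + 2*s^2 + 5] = 4 - 18*s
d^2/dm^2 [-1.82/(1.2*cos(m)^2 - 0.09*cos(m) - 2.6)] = (-10.4832*(1 - cos(m)^2)^2 + 0.58968*cos(m)^3 - 27.969942*cos(m)^2 - 0.75348*cos(m) + 21.869484)/(-1.2*cos(m)^2 + 0.09*cos(m) + 2.6)^3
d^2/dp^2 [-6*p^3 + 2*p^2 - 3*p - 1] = 4 - 36*p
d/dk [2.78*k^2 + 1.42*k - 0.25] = 5.56*k + 1.42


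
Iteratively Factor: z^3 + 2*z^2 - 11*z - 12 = (z - 3)*(z^2 + 5*z + 4) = (z - 3)*(z + 4)*(z + 1)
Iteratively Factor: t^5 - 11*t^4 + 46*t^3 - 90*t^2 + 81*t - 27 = (t - 1)*(t^4 - 10*t^3 + 36*t^2 - 54*t + 27) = (t - 3)*(t - 1)*(t^3 - 7*t^2 + 15*t - 9) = (t - 3)^2*(t - 1)*(t^2 - 4*t + 3) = (t - 3)^2*(t - 1)^2*(t - 3)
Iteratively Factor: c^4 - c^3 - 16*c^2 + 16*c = (c + 4)*(c^3 - 5*c^2 + 4*c) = (c - 4)*(c + 4)*(c^2 - c) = (c - 4)*(c - 1)*(c + 4)*(c)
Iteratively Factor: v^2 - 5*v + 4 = (v - 4)*(v - 1)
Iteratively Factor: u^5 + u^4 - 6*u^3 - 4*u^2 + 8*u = (u)*(u^4 + u^3 - 6*u^2 - 4*u + 8) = u*(u + 2)*(u^3 - u^2 - 4*u + 4) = u*(u - 2)*(u + 2)*(u^2 + u - 2) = u*(u - 2)*(u - 1)*(u + 2)*(u + 2)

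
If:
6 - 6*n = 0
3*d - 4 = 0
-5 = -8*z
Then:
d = 4/3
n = 1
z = 5/8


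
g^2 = g^2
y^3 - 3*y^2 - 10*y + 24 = (y - 4)*(y - 2)*(y + 3)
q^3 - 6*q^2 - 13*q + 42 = (q - 7)*(q - 2)*(q + 3)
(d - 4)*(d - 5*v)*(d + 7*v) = d^3 + 2*d^2*v - 4*d^2 - 35*d*v^2 - 8*d*v + 140*v^2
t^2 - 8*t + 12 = (t - 6)*(t - 2)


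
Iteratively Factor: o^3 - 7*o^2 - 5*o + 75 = (o - 5)*(o^2 - 2*o - 15) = (o - 5)^2*(o + 3)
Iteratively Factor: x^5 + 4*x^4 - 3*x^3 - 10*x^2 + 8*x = (x - 1)*(x^4 + 5*x^3 + 2*x^2 - 8*x) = (x - 1)*(x + 4)*(x^3 + x^2 - 2*x) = (x - 1)^2*(x + 4)*(x^2 + 2*x) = (x - 1)^2*(x + 2)*(x + 4)*(x)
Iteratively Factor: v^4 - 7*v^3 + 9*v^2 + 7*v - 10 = (v - 5)*(v^3 - 2*v^2 - v + 2) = (v - 5)*(v + 1)*(v^2 - 3*v + 2) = (v - 5)*(v - 2)*(v + 1)*(v - 1)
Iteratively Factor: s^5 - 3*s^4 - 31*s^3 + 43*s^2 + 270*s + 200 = (s - 5)*(s^4 + 2*s^3 - 21*s^2 - 62*s - 40) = (s - 5)*(s + 2)*(s^3 - 21*s - 20) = (s - 5)*(s + 2)*(s + 4)*(s^2 - 4*s - 5) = (s - 5)^2*(s + 2)*(s + 4)*(s + 1)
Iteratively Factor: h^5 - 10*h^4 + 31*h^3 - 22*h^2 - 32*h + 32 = (h - 4)*(h^4 - 6*h^3 + 7*h^2 + 6*h - 8) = (h - 4)*(h - 2)*(h^3 - 4*h^2 - h + 4) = (h - 4)*(h - 2)*(h - 1)*(h^2 - 3*h - 4) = (h - 4)^2*(h - 2)*(h - 1)*(h + 1)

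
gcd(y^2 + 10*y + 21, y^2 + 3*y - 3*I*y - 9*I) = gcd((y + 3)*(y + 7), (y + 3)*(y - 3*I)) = y + 3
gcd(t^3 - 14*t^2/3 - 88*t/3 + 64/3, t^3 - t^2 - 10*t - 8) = 1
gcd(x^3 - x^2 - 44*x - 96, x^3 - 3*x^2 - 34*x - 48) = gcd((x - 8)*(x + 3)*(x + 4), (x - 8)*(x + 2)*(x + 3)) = x^2 - 5*x - 24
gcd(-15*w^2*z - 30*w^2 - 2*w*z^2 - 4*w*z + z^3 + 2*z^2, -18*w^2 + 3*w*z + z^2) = 1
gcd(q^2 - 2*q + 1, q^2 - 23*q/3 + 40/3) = 1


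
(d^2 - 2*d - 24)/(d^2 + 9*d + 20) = (d - 6)/(d + 5)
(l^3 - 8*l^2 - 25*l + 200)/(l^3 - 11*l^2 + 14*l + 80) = (l + 5)/(l + 2)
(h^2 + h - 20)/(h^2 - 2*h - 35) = (h - 4)/(h - 7)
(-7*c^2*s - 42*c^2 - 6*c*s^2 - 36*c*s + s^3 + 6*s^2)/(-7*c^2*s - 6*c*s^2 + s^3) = (s + 6)/s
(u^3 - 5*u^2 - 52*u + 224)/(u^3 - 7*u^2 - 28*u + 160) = (u + 7)/(u + 5)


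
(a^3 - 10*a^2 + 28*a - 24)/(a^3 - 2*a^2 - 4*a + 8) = (a - 6)/(a + 2)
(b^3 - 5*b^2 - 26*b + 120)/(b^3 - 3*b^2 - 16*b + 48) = (b^2 - b - 30)/(b^2 + b - 12)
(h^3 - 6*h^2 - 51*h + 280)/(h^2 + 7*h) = h - 13 + 40/h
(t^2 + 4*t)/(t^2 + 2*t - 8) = t/(t - 2)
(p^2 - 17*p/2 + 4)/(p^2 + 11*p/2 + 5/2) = (2*p^2 - 17*p + 8)/(2*p^2 + 11*p + 5)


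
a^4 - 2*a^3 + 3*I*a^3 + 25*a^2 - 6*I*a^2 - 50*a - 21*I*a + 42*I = (a - 2)*(a - 3*I)*(a - I)*(a + 7*I)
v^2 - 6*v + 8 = (v - 4)*(v - 2)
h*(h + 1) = h^2 + h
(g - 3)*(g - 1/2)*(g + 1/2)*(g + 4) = g^4 + g^3 - 49*g^2/4 - g/4 + 3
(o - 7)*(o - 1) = o^2 - 8*o + 7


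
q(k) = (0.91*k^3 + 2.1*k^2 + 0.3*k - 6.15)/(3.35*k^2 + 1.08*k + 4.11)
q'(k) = (-6.7*k - 1.08)*(0.91*k^3 + 2.1*k^2 + 0.3*k - 6.15)/(3.35*k^2 + 1.08*k + 4.11)^2 + (2.73*k^2 + 4.2*k + 0.3)/(3.35*k^2 + 1.08*k + 4.11)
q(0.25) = -1.29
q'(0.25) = 1.11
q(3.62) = 1.26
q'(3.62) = 0.37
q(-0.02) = -1.51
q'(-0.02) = 0.40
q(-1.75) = -0.41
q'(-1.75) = -0.24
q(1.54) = 0.19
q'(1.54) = 0.81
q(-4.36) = -0.68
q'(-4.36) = 0.23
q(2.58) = 0.83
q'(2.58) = 0.48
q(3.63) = 1.27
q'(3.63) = 0.37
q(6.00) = 2.04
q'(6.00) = 0.30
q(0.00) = -1.50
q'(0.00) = 0.47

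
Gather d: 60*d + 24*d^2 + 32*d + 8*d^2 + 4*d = 32*d^2 + 96*d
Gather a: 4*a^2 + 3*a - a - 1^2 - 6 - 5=4*a^2 + 2*a - 12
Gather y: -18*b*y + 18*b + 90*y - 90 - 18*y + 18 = 18*b + y*(72 - 18*b) - 72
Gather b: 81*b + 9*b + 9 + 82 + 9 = 90*b + 100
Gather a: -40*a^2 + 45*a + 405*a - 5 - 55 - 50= -40*a^2 + 450*a - 110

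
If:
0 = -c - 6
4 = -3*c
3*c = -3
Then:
No Solution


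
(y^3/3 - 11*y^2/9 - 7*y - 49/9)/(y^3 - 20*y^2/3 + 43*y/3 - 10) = (3*y^3 - 11*y^2 - 63*y - 49)/(3*(3*y^3 - 20*y^2 + 43*y - 30))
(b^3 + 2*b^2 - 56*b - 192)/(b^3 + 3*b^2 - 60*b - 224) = (b + 6)/(b + 7)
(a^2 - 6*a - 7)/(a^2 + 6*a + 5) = (a - 7)/(a + 5)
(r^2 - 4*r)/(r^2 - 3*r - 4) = r/(r + 1)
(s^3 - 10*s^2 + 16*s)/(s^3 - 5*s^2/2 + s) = 2*(s - 8)/(2*s - 1)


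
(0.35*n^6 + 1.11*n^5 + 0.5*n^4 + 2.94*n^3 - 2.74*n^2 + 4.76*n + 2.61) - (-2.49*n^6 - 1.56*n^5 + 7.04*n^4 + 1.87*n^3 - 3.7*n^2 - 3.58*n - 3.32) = 2.84*n^6 + 2.67*n^5 - 6.54*n^4 + 1.07*n^3 + 0.96*n^2 + 8.34*n + 5.93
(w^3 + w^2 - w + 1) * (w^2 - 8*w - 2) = w^5 - 7*w^4 - 11*w^3 + 7*w^2 - 6*w - 2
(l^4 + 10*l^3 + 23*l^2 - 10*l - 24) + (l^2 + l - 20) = l^4 + 10*l^3 + 24*l^2 - 9*l - 44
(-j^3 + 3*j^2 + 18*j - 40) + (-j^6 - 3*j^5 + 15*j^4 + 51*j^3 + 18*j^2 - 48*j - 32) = -j^6 - 3*j^5 + 15*j^4 + 50*j^3 + 21*j^2 - 30*j - 72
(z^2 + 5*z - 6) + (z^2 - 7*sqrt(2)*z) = 2*z^2 - 7*sqrt(2)*z + 5*z - 6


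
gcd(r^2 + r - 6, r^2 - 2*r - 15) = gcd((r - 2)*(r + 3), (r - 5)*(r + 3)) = r + 3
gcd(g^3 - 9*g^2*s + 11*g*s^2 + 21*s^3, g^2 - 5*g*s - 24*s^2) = 1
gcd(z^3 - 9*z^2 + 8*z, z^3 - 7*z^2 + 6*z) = z^2 - z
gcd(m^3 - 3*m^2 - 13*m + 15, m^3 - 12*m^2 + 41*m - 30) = m^2 - 6*m + 5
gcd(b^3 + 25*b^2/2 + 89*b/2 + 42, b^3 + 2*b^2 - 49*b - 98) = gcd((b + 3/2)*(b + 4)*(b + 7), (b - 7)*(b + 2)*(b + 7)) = b + 7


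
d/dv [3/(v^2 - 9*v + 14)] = 3*(9 - 2*v)/(v^2 - 9*v + 14)^2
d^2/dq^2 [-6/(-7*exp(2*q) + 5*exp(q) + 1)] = 6*((5 - 28*exp(q))*(-7*exp(2*q) + 5*exp(q) + 1) - 2*(14*exp(q) - 5)^2*exp(q))*exp(q)/(-7*exp(2*q) + 5*exp(q) + 1)^3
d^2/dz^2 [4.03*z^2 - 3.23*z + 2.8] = 8.06000000000000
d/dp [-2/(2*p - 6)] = (p - 3)^(-2)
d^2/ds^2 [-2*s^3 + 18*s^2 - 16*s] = 36 - 12*s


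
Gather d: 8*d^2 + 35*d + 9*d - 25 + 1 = 8*d^2 + 44*d - 24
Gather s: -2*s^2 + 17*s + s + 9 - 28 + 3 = -2*s^2 + 18*s - 16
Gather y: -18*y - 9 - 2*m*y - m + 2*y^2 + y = -m + 2*y^2 + y*(-2*m - 17) - 9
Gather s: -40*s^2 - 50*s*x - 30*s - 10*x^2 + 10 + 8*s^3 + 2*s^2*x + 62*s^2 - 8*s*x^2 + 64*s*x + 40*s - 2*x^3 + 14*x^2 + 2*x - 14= 8*s^3 + s^2*(2*x + 22) + s*(-8*x^2 + 14*x + 10) - 2*x^3 + 4*x^2 + 2*x - 4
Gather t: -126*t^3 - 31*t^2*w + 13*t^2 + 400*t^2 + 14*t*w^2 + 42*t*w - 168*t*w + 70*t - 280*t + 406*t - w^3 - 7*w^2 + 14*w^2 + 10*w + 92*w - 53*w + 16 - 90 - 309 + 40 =-126*t^3 + t^2*(413 - 31*w) + t*(14*w^2 - 126*w + 196) - w^3 + 7*w^2 + 49*w - 343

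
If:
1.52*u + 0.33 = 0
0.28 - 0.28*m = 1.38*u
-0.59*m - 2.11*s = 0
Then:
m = 2.07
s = -0.58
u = -0.22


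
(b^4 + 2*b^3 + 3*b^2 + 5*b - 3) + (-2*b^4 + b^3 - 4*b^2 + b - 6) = -b^4 + 3*b^3 - b^2 + 6*b - 9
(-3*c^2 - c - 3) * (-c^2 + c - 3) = 3*c^4 - 2*c^3 + 11*c^2 + 9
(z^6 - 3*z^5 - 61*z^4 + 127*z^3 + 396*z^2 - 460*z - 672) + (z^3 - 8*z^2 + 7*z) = z^6 - 3*z^5 - 61*z^4 + 128*z^3 + 388*z^2 - 453*z - 672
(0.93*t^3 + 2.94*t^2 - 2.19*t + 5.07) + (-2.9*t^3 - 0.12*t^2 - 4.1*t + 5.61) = -1.97*t^3 + 2.82*t^2 - 6.29*t + 10.68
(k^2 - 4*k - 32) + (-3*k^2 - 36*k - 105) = -2*k^2 - 40*k - 137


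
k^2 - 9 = (k - 3)*(k + 3)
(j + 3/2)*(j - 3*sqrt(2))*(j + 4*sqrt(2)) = j^3 + sqrt(2)*j^2 + 3*j^2/2 - 24*j + 3*sqrt(2)*j/2 - 36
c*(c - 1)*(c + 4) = c^3 + 3*c^2 - 4*c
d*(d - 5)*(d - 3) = d^3 - 8*d^2 + 15*d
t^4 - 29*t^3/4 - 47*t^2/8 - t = t*(t - 8)*(t + 1/4)*(t + 1/2)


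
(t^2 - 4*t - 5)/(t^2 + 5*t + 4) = (t - 5)/(t + 4)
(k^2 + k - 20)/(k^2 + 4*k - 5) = (k - 4)/(k - 1)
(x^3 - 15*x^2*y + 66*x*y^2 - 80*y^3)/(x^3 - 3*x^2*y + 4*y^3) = (x^2 - 13*x*y + 40*y^2)/(x^2 - x*y - 2*y^2)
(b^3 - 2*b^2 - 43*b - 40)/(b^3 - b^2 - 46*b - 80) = (b + 1)/(b + 2)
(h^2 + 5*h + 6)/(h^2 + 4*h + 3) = (h + 2)/(h + 1)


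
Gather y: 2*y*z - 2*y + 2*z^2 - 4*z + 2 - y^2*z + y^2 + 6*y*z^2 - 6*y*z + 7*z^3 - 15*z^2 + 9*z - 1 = y^2*(1 - z) + y*(6*z^2 - 4*z - 2) + 7*z^3 - 13*z^2 + 5*z + 1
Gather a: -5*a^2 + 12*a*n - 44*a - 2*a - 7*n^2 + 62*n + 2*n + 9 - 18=-5*a^2 + a*(12*n - 46) - 7*n^2 + 64*n - 9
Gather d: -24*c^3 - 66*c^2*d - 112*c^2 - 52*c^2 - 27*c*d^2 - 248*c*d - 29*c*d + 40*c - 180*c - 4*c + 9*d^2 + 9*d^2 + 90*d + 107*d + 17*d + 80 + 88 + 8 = -24*c^3 - 164*c^2 - 144*c + d^2*(18 - 27*c) + d*(-66*c^2 - 277*c + 214) + 176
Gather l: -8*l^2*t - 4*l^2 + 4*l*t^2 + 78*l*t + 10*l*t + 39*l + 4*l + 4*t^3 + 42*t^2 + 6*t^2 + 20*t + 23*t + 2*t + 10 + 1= l^2*(-8*t - 4) + l*(4*t^2 + 88*t + 43) + 4*t^3 + 48*t^2 + 45*t + 11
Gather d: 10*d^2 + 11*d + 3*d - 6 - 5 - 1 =10*d^2 + 14*d - 12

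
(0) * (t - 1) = 0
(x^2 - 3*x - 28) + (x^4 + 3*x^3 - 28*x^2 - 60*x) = x^4 + 3*x^3 - 27*x^2 - 63*x - 28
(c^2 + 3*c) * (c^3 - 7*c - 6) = c^5 + 3*c^4 - 7*c^3 - 27*c^2 - 18*c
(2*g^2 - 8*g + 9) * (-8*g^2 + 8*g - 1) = -16*g^4 + 80*g^3 - 138*g^2 + 80*g - 9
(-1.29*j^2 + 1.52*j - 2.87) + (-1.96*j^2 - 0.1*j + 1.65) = -3.25*j^2 + 1.42*j - 1.22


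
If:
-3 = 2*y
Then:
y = -3/2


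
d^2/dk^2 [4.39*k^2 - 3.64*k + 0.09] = 8.78000000000000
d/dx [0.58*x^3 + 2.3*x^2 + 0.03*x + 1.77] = 1.74*x^2 + 4.6*x + 0.03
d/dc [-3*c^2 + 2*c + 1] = 2 - 6*c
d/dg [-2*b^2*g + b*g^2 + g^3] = -2*b^2 + 2*b*g + 3*g^2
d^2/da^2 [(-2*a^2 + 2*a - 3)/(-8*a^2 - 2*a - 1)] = 4*(-80*a^3 + 264*a^2 + 96*a - 3)/(512*a^6 + 384*a^5 + 288*a^4 + 104*a^3 + 36*a^2 + 6*a + 1)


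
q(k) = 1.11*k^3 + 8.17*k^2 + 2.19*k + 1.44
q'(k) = 3.33*k^2 + 16.34*k + 2.19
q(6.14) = 579.83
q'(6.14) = 228.06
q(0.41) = 3.79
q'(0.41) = 9.45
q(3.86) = 195.46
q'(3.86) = 114.88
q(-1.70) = 15.87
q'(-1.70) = -15.96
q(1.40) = 23.57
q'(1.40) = 31.59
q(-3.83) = 50.54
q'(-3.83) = -11.54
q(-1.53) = 13.24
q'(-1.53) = -15.02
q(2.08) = 51.33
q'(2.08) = 50.58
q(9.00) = 1492.11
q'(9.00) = 418.98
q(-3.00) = 38.43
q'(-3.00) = -16.86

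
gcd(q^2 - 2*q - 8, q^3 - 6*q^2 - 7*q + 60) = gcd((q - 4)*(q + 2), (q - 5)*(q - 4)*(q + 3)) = q - 4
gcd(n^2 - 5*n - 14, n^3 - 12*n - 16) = n + 2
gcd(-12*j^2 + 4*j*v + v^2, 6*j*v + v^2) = 6*j + v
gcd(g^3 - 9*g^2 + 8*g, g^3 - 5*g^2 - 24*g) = g^2 - 8*g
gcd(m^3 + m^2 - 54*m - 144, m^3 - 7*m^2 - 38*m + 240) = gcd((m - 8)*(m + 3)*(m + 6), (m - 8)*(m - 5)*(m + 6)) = m^2 - 2*m - 48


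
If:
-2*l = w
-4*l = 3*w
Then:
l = 0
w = 0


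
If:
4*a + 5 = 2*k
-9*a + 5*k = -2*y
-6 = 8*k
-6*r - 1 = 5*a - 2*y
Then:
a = -13/8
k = -3/4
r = -5/8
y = -87/16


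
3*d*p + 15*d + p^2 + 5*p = (3*d + p)*(p + 5)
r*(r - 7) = r^2 - 7*r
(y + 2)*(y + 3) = y^2 + 5*y + 6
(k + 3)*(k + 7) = k^2 + 10*k + 21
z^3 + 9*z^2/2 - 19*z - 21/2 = (z - 3)*(z + 1/2)*(z + 7)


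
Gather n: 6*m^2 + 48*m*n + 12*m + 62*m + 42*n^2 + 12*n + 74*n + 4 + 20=6*m^2 + 74*m + 42*n^2 + n*(48*m + 86) + 24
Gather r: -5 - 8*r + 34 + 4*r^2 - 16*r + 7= 4*r^2 - 24*r + 36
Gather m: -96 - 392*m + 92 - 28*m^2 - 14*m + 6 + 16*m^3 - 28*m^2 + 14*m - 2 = 16*m^3 - 56*m^2 - 392*m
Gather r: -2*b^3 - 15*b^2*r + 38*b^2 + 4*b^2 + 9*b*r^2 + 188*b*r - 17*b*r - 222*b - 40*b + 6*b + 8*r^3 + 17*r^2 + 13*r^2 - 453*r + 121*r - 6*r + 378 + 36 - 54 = -2*b^3 + 42*b^2 - 256*b + 8*r^3 + r^2*(9*b + 30) + r*(-15*b^2 + 171*b - 338) + 360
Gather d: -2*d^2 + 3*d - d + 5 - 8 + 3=-2*d^2 + 2*d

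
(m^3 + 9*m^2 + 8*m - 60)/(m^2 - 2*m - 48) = (m^2 + 3*m - 10)/(m - 8)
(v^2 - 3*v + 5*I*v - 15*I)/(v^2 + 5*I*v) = (v - 3)/v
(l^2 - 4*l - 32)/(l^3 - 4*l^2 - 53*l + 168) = (l + 4)/(l^2 + 4*l - 21)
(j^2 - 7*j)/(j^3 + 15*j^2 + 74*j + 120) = j*(j - 7)/(j^3 + 15*j^2 + 74*j + 120)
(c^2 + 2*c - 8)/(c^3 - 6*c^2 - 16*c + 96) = (c - 2)/(c^2 - 10*c + 24)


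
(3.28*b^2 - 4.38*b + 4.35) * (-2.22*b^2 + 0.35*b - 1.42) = -7.2816*b^4 + 10.8716*b^3 - 15.8476*b^2 + 7.7421*b - 6.177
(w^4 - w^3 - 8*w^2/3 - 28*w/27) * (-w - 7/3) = -w^5 - 4*w^4/3 + 5*w^3 + 196*w^2/27 + 196*w/81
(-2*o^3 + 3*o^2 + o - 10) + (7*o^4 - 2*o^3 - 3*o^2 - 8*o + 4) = 7*o^4 - 4*o^3 - 7*o - 6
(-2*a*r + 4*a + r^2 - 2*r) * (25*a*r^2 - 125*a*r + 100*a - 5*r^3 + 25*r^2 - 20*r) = -50*a^2*r^3 + 350*a^2*r^2 - 700*a^2*r + 400*a^2 + 35*a*r^4 - 245*a*r^3 + 490*a*r^2 - 280*a*r - 5*r^5 + 35*r^4 - 70*r^3 + 40*r^2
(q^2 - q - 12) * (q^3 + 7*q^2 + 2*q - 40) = q^5 + 6*q^4 - 17*q^3 - 126*q^2 + 16*q + 480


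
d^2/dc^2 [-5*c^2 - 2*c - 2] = -10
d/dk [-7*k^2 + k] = 1 - 14*k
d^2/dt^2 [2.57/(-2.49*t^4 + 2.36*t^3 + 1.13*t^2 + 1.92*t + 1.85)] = ((76.7916*t^2 - 36.3912*t - 5.8082)*(-2.49*t^4 + 2.36*t^3 + 1.13*t^2 + 1.92*t + 1.85) + 2.57*(-19.92*t^3 + 14.16*t^2 + 4.52*t + 3.84)*(-9.96*t^3 + 7.08*t^2 + 2.26*t + 1.92))/(-2.49*t^4 + 2.36*t^3 + 1.13*t^2 + 1.92*t + 1.85)^3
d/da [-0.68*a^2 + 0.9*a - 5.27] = 0.9 - 1.36*a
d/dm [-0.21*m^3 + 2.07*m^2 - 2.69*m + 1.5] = -0.63*m^2 + 4.14*m - 2.69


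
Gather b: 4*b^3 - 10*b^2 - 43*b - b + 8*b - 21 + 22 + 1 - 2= 4*b^3 - 10*b^2 - 36*b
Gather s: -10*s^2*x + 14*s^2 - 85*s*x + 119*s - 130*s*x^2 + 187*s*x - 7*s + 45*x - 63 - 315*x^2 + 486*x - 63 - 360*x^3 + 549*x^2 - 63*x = s^2*(14 - 10*x) + s*(-130*x^2 + 102*x + 112) - 360*x^3 + 234*x^2 + 468*x - 126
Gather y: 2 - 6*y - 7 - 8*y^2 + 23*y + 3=-8*y^2 + 17*y - 2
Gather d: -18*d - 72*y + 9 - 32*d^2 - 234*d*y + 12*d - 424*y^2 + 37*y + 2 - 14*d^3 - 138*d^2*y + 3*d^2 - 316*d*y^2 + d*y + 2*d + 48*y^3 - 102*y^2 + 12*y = -14*d^3 + d^2*(-138*y - 29) + d*(-316*y^2 - 233*y - 4) + 48*y^3 - 526*y^2 - 23*y + 11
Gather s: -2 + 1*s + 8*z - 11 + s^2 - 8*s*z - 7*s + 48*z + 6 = s^2 + s*(-8*z - 6) + 56*z - 7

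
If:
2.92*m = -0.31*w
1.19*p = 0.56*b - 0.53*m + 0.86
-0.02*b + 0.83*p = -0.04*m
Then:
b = -0.094440561612773*w - 1.61859410430839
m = -0.106164383561644*w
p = 0.00284067965085578*w - 0.0390022675736961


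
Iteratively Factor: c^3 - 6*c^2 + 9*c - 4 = (c - 1)*(c^2 - 5*c + 4) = (c - 1)^2*(c - 4)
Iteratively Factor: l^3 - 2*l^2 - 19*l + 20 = (l - 5)*(l^2 + 3*l - 4) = (l - 5)*(l + 4)*(l - 1)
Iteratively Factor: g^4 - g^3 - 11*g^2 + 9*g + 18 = (g - 3)*(g^3 + 2*g^2 - 5*g - 6) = (g - 3)*(g + 1)*(g^2 + g - 6) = (g - 3)*(g + 1)*(g + 3)*(g - 2)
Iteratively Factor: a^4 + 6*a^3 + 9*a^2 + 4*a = (a)*(a^3 + 6*a^2 + 9*a + 4) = a*(a + 4)*(a^2 + 2*a + 1) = a*(a + 1)*(a + 4)*(a + 1)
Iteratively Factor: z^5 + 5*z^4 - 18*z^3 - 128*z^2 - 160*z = (z - 5)*(z^4 + 10*z^3 + 32*z^2 + 32*z) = (z - 5)*(z + 4)*(z^3 + 6*z^2 + 8*z) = (z - 5)*(z + 4)^2*(z^2 + 2*z) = (z - 5)*(z + 2)*(z + 4)^2*(z)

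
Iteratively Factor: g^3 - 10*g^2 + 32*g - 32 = (g - 4)*(g^2 - 6*g + 8) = (g - 4)^2*(g - 2)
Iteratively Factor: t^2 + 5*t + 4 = (t + 1)*(t + 4)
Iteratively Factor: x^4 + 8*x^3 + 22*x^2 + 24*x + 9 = (x + 3)*(x^3 + 5*x^2 + 7*x + 3) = (x + 1)*(x + 3)*(x^2 + 4*x + 3) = (x + 1)^2*(x + 3)*(x + 3)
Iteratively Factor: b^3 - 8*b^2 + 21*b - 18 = (b - 3)*(b^2 - 5*b + 6) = (b - 3)^2*(b - 2)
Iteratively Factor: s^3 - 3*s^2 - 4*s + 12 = (s - 3)*(s^2 - 4) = (s - 3)*(s - 2)*(s + 2)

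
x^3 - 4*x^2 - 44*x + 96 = (x - 8)*(x - 2)*(x + 6)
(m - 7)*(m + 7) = m^2 - 49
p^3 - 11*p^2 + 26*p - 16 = (p - 8)*(p - 2)*(p - 1)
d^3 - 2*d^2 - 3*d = d*(d - 3)*(d + 1)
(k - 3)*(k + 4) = k^2 + k - 12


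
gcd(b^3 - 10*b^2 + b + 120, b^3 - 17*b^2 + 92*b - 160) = b^2 - 13*b + 40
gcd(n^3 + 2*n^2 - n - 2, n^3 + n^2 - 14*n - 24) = n + 2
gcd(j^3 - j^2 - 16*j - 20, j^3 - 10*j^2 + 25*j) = j - 5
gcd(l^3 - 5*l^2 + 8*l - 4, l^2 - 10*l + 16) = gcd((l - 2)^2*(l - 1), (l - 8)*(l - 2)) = l - 2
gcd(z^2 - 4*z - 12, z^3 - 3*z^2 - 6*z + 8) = z + 2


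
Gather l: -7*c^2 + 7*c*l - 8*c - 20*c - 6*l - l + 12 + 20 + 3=-7*c^2 - 28*c + l*(7*c - 7) + 35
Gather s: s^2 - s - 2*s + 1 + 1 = s^2 - 3*s + 2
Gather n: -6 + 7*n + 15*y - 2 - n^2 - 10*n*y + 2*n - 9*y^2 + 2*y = -n^2 + n*(9 - 10*y) - 9*y^2 + 17*y - 8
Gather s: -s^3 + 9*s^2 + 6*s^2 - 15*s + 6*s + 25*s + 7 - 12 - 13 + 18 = -s^3 + 15*s^2 + 16*s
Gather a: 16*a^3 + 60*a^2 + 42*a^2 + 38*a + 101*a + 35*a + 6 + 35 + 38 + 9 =16*a^3 + 102*a^2 + 174*a + 88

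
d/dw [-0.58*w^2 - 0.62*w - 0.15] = -1.16*w - 0.62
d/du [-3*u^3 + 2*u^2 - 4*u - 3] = -9*u^2 + 4*u - 4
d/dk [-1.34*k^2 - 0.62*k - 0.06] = -2.68*k - 0.62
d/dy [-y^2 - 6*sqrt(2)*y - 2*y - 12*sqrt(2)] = -2*y - 6*sqrt(2) - 2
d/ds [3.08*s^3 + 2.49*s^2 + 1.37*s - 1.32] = 9.24*s^2 + 4.98*s + 1.37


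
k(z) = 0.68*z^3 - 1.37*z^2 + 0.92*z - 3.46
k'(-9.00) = 190.82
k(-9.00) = -618.43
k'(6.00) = 57.92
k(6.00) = 99.62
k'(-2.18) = 16.59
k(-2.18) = -19.02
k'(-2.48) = 20.26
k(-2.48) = -24.54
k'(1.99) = 3.55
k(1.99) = -1.70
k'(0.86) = 0.07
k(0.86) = -3.25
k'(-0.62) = 3.40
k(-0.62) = -4.72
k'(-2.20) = 16.82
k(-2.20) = -19.36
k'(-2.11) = 15.78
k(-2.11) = -17.89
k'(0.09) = 0.69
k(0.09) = -3.39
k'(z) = 2.04*z^2 - 2.74*z + 0.92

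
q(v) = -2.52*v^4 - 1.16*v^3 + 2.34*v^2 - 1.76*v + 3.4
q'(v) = -10.08*v^3 - 3.48*v^2 + 4.68*v - 1.76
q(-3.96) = -500.60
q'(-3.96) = 551.09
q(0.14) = 3.20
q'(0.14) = -1.20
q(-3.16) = -182.34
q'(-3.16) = 266.77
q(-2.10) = -20.85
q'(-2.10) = 66.42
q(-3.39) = -251.36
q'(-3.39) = 335.08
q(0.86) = 1.50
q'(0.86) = -6.72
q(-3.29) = -219.42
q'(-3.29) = 304.14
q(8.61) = -14427.52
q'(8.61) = -6653.28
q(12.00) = -53939.96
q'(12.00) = -17864.96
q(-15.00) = -123103.70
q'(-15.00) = 33165.04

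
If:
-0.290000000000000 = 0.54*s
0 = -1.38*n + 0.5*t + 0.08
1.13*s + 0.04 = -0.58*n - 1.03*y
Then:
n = 0.977330779054917 - 1.77586206896552*y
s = -0.54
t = 2.53743295019157 - 4.90137931034483*y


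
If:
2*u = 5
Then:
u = 5/2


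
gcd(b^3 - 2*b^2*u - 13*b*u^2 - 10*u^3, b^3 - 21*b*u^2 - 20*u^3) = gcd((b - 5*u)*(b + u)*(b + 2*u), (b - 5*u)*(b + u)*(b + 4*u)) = -b^2 + 4*b*u + 5*u^2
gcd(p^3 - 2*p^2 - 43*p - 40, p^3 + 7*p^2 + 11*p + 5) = p^2 + 6*p + 5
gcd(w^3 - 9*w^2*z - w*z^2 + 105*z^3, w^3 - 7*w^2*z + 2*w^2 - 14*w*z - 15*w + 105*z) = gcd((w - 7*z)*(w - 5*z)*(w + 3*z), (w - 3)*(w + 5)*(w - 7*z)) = -w + 7*z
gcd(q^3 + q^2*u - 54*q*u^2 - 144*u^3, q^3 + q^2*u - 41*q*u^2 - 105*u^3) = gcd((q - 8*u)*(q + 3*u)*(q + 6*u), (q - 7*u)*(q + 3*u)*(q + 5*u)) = q + 3*u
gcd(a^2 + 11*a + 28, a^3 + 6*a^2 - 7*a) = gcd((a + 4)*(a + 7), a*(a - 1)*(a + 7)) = a + 7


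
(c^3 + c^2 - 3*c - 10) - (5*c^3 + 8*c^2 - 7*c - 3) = -4*c^3 - 7*c^2 + 4*c - 7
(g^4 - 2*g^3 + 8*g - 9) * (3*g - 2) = 3*g^5 - 8*g^4 + 4*g^3 + 24*g^2 - 43*g + 18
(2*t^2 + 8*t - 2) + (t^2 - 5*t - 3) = 3*t^2 + 3*t - 5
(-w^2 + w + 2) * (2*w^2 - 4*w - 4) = -2*w^4 + 6*w^3 + 4*w^2 - 12*w - 8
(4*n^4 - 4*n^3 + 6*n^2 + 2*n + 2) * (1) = 4*n^4 - 4*n^3 + 6*n^2 + 2*n + 2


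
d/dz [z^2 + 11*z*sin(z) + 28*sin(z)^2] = 11*z*cos(z) + 2*z + 11*sin(z) + 28*sin(2*z)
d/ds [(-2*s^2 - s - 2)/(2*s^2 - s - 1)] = (4*s^2 + 12*s - 1)/(4*s^4 - 4*s^3 - 3*s^2 + 2*s + 1)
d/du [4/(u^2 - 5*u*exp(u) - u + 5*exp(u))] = 4*(5*u*exp(u) - 2*u + 1)/(u^2 - 5*u*exp(u) - u + 5*exp(u))^2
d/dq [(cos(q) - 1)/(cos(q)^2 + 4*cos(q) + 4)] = (cos(q) - 4)*sin(q)/(cos(q) + 2)^3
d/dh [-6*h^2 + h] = 1 - 12*h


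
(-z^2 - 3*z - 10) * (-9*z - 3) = 9*z^3 + 30*z^2 + 99*z + 30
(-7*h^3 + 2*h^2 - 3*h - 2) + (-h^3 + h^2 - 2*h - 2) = -8*h^3 + 3*h^2 - 5*h - 4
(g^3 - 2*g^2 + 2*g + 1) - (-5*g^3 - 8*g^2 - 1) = 6*g^3 + 6*g^2 + 2*g + 2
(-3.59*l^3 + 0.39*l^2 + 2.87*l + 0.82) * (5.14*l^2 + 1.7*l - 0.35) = -18.4526*l^5 - 4.0984*l^4 + 16.6713*l^3 + 8.9573*l^2 + 0.3895*l - 0.287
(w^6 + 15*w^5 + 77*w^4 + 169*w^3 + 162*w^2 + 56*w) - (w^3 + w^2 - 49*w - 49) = w^6 + 15*w^5 + 77*w^4 + 168*w^3 + 161*w^2 + 105*w + 49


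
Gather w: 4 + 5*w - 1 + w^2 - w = w^2 + 4*w + 3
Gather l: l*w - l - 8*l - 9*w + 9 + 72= l*(w - 9) - 9*w + 81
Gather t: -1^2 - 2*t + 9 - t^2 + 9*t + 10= -t^2 + 7*t + 18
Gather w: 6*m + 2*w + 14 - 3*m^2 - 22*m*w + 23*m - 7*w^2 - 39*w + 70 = -3*m^2 + 29*m - 7*w^2 + w*(-22*m - 37) + 84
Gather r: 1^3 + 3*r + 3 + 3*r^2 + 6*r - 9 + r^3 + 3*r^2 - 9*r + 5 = r^3 + 6*r^2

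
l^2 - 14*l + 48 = (l - 8)*(l - 6)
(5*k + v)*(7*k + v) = 35*k^2 + 12*k*v + v^2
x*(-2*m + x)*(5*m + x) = -10*m^2*x + 3*m*x^2 + x^3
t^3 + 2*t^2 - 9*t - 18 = (t - 3)*(t + 2)*(t + 3)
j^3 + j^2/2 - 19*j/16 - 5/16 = (j - 1)*(j + 1/4)*(j + 5/4)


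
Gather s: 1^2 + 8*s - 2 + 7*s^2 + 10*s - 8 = 7*s^2 + 18*s - 9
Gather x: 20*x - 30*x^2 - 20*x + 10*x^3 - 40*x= 10*x^3 - 30*x^2 - 40*x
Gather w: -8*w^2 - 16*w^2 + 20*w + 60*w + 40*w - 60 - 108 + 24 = -24*w^2 + 120*w - 144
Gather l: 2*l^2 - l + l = 2*l^2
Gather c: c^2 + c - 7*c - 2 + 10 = c^2 - 6*c + 8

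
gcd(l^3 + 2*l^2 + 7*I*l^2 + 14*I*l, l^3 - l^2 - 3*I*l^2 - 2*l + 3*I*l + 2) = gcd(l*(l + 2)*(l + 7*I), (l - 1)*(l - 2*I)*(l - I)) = 1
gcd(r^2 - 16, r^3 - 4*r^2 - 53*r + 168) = 1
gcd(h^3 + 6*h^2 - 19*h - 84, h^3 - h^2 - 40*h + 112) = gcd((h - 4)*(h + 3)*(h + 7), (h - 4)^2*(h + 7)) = h^2 + 3*h - 28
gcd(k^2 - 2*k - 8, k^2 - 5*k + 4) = k - 4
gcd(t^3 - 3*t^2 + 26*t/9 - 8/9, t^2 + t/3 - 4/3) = t - 1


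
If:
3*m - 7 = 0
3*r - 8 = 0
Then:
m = 7/3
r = 8/3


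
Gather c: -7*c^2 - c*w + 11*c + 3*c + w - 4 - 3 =-7*c^2 + c*(14 - w) + w - 7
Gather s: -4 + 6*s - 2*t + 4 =6*s - 2*t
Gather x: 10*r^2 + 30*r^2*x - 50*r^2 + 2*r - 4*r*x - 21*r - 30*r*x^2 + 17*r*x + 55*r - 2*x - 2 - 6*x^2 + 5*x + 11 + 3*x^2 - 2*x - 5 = -40*r^2 + 36*r + x^2*(-30*r - 3) + x*(30*r^2 + 13*r + 1) + 4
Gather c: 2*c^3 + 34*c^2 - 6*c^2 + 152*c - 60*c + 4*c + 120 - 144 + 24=2*c^3 + 28*c^2 + 96*c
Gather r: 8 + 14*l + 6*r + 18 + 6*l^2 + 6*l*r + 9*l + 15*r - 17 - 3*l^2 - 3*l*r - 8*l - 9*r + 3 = 3*l^2 + 15*l + r*(3*l + 12) + 12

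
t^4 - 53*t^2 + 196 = (t - 7)*(t - 2)*(t + 2)*(t + 7)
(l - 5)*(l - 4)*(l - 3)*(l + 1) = l^4 - 11*l^3 + 35*l^2 - 13*l - 60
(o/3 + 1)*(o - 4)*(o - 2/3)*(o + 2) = o^4/3 + o^3/9 - 44*o^2/9 - 44*o/9 + 16/3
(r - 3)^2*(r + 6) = r^3 - 27*r + 54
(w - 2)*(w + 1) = w^2 - w - 2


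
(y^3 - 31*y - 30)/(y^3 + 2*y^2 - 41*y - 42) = (y + 5)/(y + 7)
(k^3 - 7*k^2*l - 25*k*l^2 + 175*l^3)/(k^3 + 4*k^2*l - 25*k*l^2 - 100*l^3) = (k - 7*l)/(k + 4*l)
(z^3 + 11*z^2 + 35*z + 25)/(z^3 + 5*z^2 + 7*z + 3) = (z^2 + 10*z + 25)/(z^2 + 4*z + 3)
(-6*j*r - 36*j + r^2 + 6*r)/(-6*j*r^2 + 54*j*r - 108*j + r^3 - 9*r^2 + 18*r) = (r + 6)/(r^2 - 9*r + 18)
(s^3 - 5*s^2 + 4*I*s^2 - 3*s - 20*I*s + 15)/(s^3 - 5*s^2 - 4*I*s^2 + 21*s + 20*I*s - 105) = (s + I)/(s - 7*I)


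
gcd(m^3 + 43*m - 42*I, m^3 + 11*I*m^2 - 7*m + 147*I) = m + 7*I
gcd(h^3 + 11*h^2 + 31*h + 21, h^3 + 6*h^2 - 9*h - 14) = h^2 + 8*h + 7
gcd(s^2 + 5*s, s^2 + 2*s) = s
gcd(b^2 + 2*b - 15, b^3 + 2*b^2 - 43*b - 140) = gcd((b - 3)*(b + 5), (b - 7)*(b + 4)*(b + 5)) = b + 5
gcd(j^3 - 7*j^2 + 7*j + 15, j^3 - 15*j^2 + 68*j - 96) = j - 3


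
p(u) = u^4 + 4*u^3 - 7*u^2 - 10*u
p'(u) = 4*u^3 + 12*u^2 - 14*u - 10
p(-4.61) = -42.90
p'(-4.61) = -82.32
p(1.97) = -1.22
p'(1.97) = 39.57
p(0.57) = -7.13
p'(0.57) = -13.34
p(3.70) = 257.20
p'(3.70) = 305.09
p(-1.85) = -19.07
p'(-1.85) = 31.64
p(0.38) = -4.57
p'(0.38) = -13.37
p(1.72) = -8.80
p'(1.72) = 21.77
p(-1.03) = -0.37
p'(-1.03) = 12.78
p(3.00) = 96.00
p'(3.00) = 164.00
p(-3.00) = -60.00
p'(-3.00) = 32.00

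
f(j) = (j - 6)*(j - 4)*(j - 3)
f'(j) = (j - 6)*(j - 4) + (j - 6)*(j - 3) + (j - 4)*(j - 3)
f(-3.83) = -525.70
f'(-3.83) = 197.59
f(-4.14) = -589.33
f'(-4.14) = 213.06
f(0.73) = -39.12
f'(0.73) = 36.62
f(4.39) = -0.87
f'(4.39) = -2.32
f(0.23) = -60.26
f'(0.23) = 48.18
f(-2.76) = -341.09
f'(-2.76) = 148.61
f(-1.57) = -192.69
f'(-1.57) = 102.21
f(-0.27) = -87.55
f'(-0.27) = 61.24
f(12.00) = 432.00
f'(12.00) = 174.00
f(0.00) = -72.00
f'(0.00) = 54.00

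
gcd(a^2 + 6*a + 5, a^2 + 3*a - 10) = a + 5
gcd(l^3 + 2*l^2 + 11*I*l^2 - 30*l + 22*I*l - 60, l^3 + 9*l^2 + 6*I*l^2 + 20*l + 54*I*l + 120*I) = l + 6*I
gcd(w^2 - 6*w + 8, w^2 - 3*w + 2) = w - 2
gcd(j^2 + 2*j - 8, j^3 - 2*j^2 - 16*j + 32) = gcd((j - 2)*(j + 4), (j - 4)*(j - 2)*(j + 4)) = j^2 + 2*j - 8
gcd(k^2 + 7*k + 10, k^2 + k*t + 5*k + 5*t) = k + 5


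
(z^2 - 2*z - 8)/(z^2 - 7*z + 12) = (z + 2)/(z - 3)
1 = 1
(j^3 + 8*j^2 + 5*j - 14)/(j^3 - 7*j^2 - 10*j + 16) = (j + 7)/(j - 8)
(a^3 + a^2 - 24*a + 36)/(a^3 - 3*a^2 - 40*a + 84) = (a - 3)/(a - 7)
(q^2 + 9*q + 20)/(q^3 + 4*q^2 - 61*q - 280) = (q + 4)/(q^2 - q - 56)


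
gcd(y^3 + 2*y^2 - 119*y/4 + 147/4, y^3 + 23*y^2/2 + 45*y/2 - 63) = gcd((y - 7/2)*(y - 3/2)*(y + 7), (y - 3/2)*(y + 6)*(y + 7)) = y^2 + 11*y/2 - 21/2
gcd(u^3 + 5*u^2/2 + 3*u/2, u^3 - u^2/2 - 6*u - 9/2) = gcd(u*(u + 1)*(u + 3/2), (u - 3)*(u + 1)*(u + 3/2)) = u^2 + 5*u/2 + 3/2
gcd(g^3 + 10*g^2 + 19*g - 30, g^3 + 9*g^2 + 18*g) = g + 6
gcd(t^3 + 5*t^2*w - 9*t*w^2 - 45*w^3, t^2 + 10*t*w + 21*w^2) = t + 3*w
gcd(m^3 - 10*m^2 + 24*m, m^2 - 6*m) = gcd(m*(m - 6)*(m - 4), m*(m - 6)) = m^2 - 6*m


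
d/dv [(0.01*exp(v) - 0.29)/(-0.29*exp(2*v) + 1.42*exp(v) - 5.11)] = (0.0029*exp(2*v) - 0.1682*exp(v) + 0.3607)*exp(v)/(0.0841*exp(4*v) - 0.8236*exp(3*v) + 4.9802*exp(2*v) - 14.5124*exp(v) + 26.1121)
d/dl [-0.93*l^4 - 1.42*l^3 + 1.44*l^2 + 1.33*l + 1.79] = -3.72*l^3 - 4.26*l^2 + 2.88*l + 1.33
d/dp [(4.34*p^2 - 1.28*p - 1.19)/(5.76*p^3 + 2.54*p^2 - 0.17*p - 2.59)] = (-24.9984*p^4 + 14.7456*p^3 + 23.0766*p^2 - 16.436*p + 3.1129)/(33.1776*p^6 + 29.2608*p^5 + 4.4932*p^4 - 30.7004*p^3 - 13.1283*p^2 + 0.8806*p + 6.7081)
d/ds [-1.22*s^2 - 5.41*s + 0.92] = -2.44*s - 5.41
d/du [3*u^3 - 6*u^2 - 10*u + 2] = 9*u^2 - 12*u - 10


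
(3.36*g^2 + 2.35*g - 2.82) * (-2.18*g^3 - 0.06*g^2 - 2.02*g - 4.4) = -7.3248*g^5 - 5.3246*g^4 - 0.7806*g^3 - 19.3618*g^2 - 4.6436*g + 12.408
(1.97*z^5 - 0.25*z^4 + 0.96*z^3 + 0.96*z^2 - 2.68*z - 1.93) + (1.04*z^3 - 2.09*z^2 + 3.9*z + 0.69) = 1.97*z^5 - 0.25*z^4 + 2.0*z^3 - 1.13*z^2 + 1.22*z - 1.24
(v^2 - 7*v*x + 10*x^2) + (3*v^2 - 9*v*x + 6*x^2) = 4*v^2 - 16*v*x + 16*x^2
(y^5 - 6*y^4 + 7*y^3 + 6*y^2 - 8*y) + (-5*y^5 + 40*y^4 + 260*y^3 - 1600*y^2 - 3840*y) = -4*y^5 + 34*y^4 + 267*y^3 - 1594*y^2 - 3848*y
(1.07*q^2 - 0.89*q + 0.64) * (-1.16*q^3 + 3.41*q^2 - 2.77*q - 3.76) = -1.2412*q^5 + 4.6811*q^4 - 6.7412*q^3 + 0.6245*q^2 + 1.5736*q - 2.4064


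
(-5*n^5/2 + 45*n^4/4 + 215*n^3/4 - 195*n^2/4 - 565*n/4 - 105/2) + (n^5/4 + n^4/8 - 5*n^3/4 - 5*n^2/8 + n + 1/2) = -9*n^5/4 + 91*n^4/8 + 105*n^3/2 - 395*n^2/8 - 561*n/4 - 52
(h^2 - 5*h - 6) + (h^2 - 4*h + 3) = 2*h^2 - 9*h - 3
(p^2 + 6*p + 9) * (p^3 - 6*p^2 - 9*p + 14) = p^5 - 36*p^3 - 94*p^2 + 3*p + 126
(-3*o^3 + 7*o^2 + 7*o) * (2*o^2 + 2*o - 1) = -6*o^5 + 8*o^4 + 31*o^3 + 7*o^2 - 7*o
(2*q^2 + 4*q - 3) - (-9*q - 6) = 2*q^2 + 13*q + 3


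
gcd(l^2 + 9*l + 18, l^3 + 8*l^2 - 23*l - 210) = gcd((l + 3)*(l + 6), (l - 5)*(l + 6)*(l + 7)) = l + 6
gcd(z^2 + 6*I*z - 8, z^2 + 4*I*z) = z + 4*I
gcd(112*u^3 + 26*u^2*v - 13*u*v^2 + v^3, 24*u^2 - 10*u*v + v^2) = 1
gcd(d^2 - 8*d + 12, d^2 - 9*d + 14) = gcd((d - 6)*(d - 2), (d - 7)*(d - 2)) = d - 2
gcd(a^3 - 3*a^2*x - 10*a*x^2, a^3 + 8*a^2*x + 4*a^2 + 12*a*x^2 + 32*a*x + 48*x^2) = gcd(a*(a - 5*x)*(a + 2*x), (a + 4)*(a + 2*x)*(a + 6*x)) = a + 2*x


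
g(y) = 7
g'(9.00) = 0.00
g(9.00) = 7.00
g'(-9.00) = 0.00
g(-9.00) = 7.00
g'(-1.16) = 0.00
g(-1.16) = 7.00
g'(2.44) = 0.00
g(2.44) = 7.00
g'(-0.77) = 0.00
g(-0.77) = 7.00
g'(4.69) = 0.00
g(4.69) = 7.00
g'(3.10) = 0.00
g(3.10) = 7.00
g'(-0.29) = 0.00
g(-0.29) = 7.00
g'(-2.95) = 0.00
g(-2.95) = 7.00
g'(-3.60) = 0.00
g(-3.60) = 7.00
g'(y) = 0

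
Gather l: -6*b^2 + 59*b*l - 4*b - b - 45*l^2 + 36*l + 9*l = -6*b^2 - 5*b - 45*l^2 + l*(59*b + 45)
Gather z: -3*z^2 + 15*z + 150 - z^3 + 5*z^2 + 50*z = -z^3 + 2*z^2 + 65*z + 150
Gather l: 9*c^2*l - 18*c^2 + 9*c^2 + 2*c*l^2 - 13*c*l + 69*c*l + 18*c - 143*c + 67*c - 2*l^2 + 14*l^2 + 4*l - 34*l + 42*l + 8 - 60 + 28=-9*c^2 - 58*c + l^2*(2*c + 12) + l*(9*c^2 + 56*c + 12) - 24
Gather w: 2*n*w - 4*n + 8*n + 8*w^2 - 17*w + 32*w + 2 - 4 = 4*n + 8*w^2 + w*(2*n + 15) - 2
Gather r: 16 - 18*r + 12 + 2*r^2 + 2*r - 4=2*r^2 - 16*r + 24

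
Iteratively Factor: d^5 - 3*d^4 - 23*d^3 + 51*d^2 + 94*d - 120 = (d + 4)*(d^4 - 7*d^3 + 5*d^2 + 31*d - 30) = (d - 1)*(d + 4)*(d^3 - 6*d^2 - d + 30) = (d - 3)*(d - 1)*(d + 4)*(d^2 - 3*d - 10) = (d - 3)*(d - 1)*(d + 2)*(d + 4)*(d - 5)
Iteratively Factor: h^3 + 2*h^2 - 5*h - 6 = (h + 1)*(h^2 + h - 6) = (h - 2)*(h + 1)*(h + 3)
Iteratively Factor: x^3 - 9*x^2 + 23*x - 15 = (x - 1)*(x^2 - 8*x + 15) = (x - 3)*(x - 1)*(x - 5)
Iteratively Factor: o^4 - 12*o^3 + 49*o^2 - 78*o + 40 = (o - 4)*(o^3 - 8*o^2 + 17*o - 10) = (o - 4)*(o - 1)*(o^2 - 7*o + 10) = (o - 5)*(o - 4)*(o - 1)*(o - 2)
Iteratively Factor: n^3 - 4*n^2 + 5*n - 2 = (n - 1)*(n^2 - 3*n + 2) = (n - 2)*(n - 1)*(n - 1)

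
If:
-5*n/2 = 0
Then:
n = 0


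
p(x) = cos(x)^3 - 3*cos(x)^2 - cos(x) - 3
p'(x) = -3*sin(x)*cos(x)^2 + 6*sin(x)*cos(x) + sin(x)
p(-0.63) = -5.24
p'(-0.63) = -2.29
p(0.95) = -4.40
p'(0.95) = 2.83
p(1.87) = -2.99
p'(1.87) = -0.98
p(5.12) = -3.81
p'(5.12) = -2.67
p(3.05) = -5.97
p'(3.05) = -0.73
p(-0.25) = -5.88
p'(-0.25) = -0.99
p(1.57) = -3.00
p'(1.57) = 1.00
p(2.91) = -5.79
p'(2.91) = -1.76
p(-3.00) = -5.92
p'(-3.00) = 1.11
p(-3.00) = -5.92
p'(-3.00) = 1.11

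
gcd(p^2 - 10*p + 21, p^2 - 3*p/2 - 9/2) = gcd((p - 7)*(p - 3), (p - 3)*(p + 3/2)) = p - 3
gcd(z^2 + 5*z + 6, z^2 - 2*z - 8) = z + 2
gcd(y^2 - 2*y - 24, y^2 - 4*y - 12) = y - 6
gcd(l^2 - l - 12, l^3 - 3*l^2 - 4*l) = l - 4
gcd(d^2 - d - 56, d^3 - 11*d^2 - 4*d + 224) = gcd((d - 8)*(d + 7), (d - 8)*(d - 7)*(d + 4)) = d - 8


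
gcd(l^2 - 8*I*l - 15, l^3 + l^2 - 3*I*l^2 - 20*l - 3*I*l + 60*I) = l - 3*I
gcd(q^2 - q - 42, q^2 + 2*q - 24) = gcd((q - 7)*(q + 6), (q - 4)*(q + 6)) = q + 6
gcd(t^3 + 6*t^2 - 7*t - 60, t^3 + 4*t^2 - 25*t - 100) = t^2 + 9*t + 20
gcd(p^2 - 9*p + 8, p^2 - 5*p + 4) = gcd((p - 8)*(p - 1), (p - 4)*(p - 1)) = p - 1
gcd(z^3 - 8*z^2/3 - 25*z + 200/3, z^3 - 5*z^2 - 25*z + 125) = z^2 - 25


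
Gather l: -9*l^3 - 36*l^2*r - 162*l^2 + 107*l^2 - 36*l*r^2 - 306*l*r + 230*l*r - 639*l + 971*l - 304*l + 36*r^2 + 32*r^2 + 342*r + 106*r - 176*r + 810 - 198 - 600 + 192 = -9*l^3 + l^2*(-36*r - 55) + l*(-36*r^2 - 76*r + 28) + 68*r^2 + 272*r + 204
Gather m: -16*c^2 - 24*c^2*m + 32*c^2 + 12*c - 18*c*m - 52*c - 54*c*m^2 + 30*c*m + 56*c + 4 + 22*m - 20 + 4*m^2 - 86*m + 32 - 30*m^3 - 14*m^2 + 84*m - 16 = 16*c^2 + 16*c - 30*m^3 + m^2*(-54*c - 10) + m*(-24*c^2 + 12*c + 20)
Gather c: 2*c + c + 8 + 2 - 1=3*c + 9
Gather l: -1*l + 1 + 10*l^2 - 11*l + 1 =10*l^2 - 12*l + 2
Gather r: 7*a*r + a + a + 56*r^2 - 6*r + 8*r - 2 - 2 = 2*a + 56*r^2 + r*(7*a + 2) - 4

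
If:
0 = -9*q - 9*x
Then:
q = -x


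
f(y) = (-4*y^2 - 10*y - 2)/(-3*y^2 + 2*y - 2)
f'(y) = (-8*y - 10)/(-3*y^2 + 2*y - 2) + (6*y - 2)*(-4*y^2 - 10*y - 2)/(-3*y^2 + 2*y - 2)^2 = 2*(-19*y^2 + 2*y + 12)/(9*y^4 - 12*y^3 + 16*y^2 - 8*y + 4)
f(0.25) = 2.81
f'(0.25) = 7.95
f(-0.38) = -0.38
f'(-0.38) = 1.67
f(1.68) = 4.23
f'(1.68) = -1.52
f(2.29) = 3.49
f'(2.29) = -0.96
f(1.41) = 4.68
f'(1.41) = -1.73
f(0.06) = 1.38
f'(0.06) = 6.74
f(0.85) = 5.43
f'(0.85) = -0.01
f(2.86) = 3.04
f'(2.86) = -0.64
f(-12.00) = 1.00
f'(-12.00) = -0.03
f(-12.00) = 1.00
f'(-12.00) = -0.03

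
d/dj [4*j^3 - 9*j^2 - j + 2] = 12*j^2 - 18*j - 1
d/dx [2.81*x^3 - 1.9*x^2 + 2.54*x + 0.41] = 8.43*x^2 - 3.8*x + 2.54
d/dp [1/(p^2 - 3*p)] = (3 - 2*p)/(p^2*(p - 3)^2)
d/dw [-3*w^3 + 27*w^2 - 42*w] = -9*w^2 + 54*w - 42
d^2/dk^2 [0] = 0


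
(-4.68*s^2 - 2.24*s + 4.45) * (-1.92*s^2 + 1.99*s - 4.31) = 8.9856*s^4 - 5.0124*s^3 + 7.1692*s^2 + 18.5099*s - 19.1795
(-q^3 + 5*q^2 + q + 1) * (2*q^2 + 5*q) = -2*q^5 + 5*q^4 + 27*q^3 + 7*q^2 + 5*q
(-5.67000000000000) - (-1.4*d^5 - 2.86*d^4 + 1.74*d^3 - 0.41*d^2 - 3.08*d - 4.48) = 1.4*d^5 + 2.86*d^4 - 1.74*d^3 + 0.41*d^2 + 3.08*d - 1.19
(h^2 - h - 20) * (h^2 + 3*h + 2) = h^4 + 2*h^3 - 21*h^2 - 62*h - 40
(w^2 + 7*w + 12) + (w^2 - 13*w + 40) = 2*w^2 - 6*w + 52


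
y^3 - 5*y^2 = y^2*(y - 5)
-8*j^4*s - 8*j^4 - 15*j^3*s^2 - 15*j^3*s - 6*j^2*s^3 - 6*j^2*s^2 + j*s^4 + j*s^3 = (-8*j + s)*(j + s)^2*(j*s + j)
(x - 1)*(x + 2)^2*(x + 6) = x^4 + 9*x^3 + 18*x^2 - 4*x - 24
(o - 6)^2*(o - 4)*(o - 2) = o^4 - 18*o^3 + 116*o^2 - 312*o + 288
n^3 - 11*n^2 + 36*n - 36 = (n - 6)*(n - 3)*(n - 2)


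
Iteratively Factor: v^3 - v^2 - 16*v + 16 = (v + 4)*(v^2 - 5*v + 4) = (v - 1)*(v + 4)*(v - 4)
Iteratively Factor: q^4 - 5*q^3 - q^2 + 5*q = (q - 5)*(q^3 - q) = (q - 5)*(q - 1)*(q^2 + q) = q*(q - 5)*(q - 1)*(q + 1)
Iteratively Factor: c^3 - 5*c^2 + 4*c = (c - 4)*(c^2 - c) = (c - 4)*(c - 1)*(c)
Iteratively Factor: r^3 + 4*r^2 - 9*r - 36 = (r + 4)*(r^2 - 9) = (r + 3)*(r + 4)*(r - 3)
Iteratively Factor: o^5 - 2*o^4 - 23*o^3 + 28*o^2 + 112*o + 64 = (o + 4)*(o^4 - 6*o^3 + o^2 + 24*o + 16) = (o - 4)*(o + 4)*(o^3 - 2*o^2 - 7*o - 4) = (o - 4)^2*(o + 4)*(o^2 + 2*o + 1) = (o - 4)^2*(o + 1)*(o + 4)*(o + 1)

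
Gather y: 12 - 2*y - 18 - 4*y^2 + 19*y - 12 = -4*y^2 + 17*y - 18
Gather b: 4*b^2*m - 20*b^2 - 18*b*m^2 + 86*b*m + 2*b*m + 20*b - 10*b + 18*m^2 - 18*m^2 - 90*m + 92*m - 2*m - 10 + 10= b^2*(4*m - 20) + b*(-18*m^2 + 88*m + 10)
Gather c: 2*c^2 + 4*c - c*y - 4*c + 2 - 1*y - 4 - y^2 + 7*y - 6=2*c^2 - c*y - y^2 + 6*y - 8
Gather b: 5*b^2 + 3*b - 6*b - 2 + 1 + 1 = 5*b^2 - 3*b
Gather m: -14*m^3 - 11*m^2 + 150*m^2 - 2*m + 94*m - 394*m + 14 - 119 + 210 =-14*m^3 + 139*m^2 - 302*m + 105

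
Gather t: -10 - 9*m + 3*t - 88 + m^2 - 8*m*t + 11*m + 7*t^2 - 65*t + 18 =m^2 + 2*m + 7*t^2 + t*(-8*m - 62) - 80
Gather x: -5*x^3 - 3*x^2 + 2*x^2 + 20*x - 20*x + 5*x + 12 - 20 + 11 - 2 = -5*x^3 - x^2 + 5*x + 1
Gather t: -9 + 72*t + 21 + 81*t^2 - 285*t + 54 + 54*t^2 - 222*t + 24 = 135*t^2 - 435*t + 90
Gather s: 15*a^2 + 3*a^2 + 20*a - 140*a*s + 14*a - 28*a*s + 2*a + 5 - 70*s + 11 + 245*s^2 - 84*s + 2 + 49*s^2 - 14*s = 18*a^2 + 36*a + 294*s^2 + s*(-168*a - 168) + 18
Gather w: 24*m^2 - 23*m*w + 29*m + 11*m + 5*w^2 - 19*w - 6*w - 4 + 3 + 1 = 24*m^2 + 40*m + 5*w^2 + w*(-23*m - 25)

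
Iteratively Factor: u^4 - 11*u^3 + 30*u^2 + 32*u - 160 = (u + 2)*(u^3 - 13*u^2 + 56*u - 80) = (u - 4)*(u + 2)*(u^2 - 9*u + 20) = (u - 4)^2*(u + 2)*(u - 5)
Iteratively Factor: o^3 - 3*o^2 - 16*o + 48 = (o + 4)*(o^2 - 7*o + 12) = (o - 3)*(o + 4)*(o - 4)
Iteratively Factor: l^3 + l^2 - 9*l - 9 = (l + 1)*(l^2 - 9) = (l - 3)*(l + 1)*(l + 3)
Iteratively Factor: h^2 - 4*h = (h - 4)*(h)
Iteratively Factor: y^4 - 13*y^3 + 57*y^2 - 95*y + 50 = (y - 5)*(y^3 - 8*y^2 + 17*y - 10) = (y - 5)^2*(y^2 - 3*y + 2) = (y - 5)^2*(y - 1)*(y - 2)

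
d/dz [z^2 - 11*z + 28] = 2*z - 11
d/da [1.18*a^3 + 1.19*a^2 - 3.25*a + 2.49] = 3.54*a^2 + 2.38*a - 3.25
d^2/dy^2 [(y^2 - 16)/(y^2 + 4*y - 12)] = 8*(-y^3 - 3*y^2 - 48*y - 76)/(y^6 + 12*y^5 + 12*y^4 - 224*y^3 - 144*y^2 + 1728*y - 1728)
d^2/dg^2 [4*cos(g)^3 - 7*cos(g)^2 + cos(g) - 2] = -4*cos(g) + 14*cos(2*g) - 9*cos(3*g)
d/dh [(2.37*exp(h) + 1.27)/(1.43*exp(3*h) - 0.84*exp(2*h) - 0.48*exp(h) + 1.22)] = (-6.7782*exp(3*h) - 3.4575*exp(2*h) + 2.1336*exp(h) + 3.501)*exp(h)/(2.0449*exp(6*h) - 2.4024*exp(5*h) - 0.6672*exp(4*h) + 4.2956*exp(3*h) - 1.8192*exp(2*h) - 1.1712*exp(h) + 1.4884)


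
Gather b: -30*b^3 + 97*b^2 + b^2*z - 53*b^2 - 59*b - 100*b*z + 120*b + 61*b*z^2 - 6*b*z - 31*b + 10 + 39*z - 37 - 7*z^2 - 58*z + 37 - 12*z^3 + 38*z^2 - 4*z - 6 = -30*b^3 + b^2*(z + 44) + b*(61*z^2 - 106*z + 30) - 12*z^3 + 31*z^2 - 23*z + 4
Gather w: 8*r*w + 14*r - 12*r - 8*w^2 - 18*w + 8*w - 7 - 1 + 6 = 2*r - 8*w^2 + w*(8*r - 10) - 2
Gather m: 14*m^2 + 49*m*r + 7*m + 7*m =14*m^2 + m*(49*r + 14)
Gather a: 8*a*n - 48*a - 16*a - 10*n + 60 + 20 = a*(8*n - 64) - 10*n + 80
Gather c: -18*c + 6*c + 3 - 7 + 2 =-12*c - 2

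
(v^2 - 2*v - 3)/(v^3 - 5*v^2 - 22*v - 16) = (v - 3)/(v^2 - 6*v - 16)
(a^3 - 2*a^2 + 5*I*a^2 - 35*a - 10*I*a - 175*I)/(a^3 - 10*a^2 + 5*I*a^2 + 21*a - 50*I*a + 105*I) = (a + 5)/(a - 3)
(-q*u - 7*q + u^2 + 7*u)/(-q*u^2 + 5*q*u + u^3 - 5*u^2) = (u + 7)/(u*(u - 5))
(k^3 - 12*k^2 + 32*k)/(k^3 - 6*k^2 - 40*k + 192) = k/(k + 6)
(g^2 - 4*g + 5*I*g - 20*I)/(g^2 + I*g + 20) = (g - 4)/(g - 4*I)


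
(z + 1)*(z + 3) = z^2 + 4*z + 3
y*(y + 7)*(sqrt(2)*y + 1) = sqrt(2)*y^3 + y^2 + 7*sqrt(2)*y^2 + 7*y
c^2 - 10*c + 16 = (c - 8)*(c - 2)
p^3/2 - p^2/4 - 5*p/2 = p*(p/2 + 1)*(p - 5/2)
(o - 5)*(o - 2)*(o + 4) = o^3 - 3*o^2 - 18*o + 40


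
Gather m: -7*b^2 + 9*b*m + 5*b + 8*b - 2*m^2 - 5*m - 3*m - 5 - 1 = -7*b^2 + 13*b - 2*m^2 + m*(9*b - 8) - 6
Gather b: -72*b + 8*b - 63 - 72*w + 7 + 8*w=-64*b - 64*w - 56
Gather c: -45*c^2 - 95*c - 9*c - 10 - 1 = -45*c^2 - 104*c - 11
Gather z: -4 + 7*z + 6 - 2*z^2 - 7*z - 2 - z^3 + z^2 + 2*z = -z^3 - z^2 + 2*z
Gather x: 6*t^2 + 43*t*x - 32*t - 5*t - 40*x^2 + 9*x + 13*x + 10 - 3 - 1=6*t^2 - 37*t - 40*x^2 + x*(43*t + 22) + 6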